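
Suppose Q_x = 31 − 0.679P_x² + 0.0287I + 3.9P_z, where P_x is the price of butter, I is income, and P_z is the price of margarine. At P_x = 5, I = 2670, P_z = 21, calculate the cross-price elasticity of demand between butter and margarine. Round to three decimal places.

Q_x = 31 − 0.679(5)² + 0.0287(2670) + 3.9(21) = 31 − 16.975 + 76.629 + 81.9 = 172.554.
∂Q_x/∂P_z = +3.9, so E_xy = 3.9·(21/172.554) ≈ 0.475.
E_xy > 0: the goods are substitutes.

0.475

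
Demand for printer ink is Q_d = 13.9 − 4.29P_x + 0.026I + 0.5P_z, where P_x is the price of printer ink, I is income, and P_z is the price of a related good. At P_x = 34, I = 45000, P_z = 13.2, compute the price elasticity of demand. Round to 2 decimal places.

-0.14

At the given point, Q_d = 13.9 − 4.29(34) + 0.026(45000) + 0.5(13.2) = 13.9 − 145.86 + 1170 + 6.6 = 1044.64.
∂Q_d/∂P_x = −4.29, so E_p = (−4.29)·(34/1044.64) ≈ -0.14.
|E_p| < 1: demand is inelastic.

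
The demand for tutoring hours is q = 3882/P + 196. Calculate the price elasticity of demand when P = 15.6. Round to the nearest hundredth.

At P = 15.6, q = 444.8462.
dq/dP = −3882/P² = −15.9517.
Point elasticity E = (dq/dP)·(P/q) = -15.9517 × 15.6/444.8462 ≈ -0.56.
|E| < 1, so demand is inelastic at this price.

-0.56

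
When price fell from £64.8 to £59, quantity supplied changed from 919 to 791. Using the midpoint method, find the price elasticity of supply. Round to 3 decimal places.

1.598

%ΔQ = (791 − 919)/[(919 + 791)/2] = -128/855 ≈ -0.1497.
%Δp = (59 − 64.8)/[(64.8 + 59)/2] = -5.8/61.9 ≈ -0.0937.
Arc elasticity E = %ΔQ/%Δp ≈ -0.1497/-0.0937 ≈ 1.598.
|E| > 1: supply is elastic over this range.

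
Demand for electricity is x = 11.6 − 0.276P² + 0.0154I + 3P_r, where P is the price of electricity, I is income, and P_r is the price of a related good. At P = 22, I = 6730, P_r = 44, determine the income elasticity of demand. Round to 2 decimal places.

Substituting, x = 11.6 − 0.276(22)² + 0.0154(6730) + 3(44) = 11.6 − 133.584 + 103.642 + 132 = 113.658.
∂x/∂I = +0.0154, so E_I = 0.0154·(6730/113.658) ≈ 0.91.
E_I ∈ (0,1): normal good (necessity).

0.91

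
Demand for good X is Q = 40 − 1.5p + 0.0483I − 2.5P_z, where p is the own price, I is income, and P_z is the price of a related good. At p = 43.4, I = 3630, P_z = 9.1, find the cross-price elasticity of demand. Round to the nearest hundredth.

At the given point, Q = 40 − 1.5(43.4) + 0.0483(3630) − 2.5(9.1) = 40 − 65.1 + 175.329 − 22.75 = 127.479.
∂Q/∂P_z = −2.5, so E_xy = -2.5·(9.1/127.479) ≈ -0.18.
E_xy < 0: the goods are complements.

-0.18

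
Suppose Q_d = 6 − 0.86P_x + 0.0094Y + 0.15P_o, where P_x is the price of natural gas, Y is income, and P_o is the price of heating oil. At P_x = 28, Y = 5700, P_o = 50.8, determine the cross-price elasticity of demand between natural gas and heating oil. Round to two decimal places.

0.18

First evaluate Q_d: 6 − 0.86(28) + 0.0094(5700) + 0.15(50.8) = 6 − 24.08 + 53.58 + 7.62 = 43.12.
∂Q_d/∂P_o = +0.15, so E_xy = 0.15·(50.8/43.12) ≈ 0.18.
E_xy > 0: the goods are substitutes.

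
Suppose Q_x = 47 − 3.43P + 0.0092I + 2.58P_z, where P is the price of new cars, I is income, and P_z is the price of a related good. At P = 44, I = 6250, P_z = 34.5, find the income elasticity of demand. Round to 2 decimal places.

Q_x = 47 − 3.43(44) + 0.0092(6250) + 2.58(34.5) = 47 − 150.92 + 57.5 + 89.01 = 42.59.
∂Q_x/∂I = +0.0092, so E_I = 0.0092·(6250/42.59) ≈ 1.35.
E_I > 1: normal good (luxury).

1.35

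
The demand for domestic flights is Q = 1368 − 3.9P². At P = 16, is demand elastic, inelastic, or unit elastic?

At P = 16, Q = 369.6.
dQ/dP = −2·3.9·P = −124.8.
Point elasticity E = (dQ/dP)·(P/Q) = -124.8 × 16/369.6 ≈ -5.403.
|E| ≈ 5.403 > 1, so demand is elastic.

elastic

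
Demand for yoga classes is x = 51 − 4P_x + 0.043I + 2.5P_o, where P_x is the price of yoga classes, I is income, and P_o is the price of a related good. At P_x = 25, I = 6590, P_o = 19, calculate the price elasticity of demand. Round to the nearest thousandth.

Substituting, x = 51 − 4(25) + 0.043(6590) + 2.5(19) = 51 − 100 + 283.37 + 47.5 = 281.87.
∂x/∂P_x = −4, so E_p = (−4)·(25/281.87) ≈ -0.355.
|E_p| < 1: demand is inelastic.

-0.355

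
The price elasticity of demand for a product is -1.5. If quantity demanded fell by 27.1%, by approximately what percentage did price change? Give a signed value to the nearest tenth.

18.1

%ΔQ ≈ E × %ΔP ⇒ %ΔP = %ΔQ / E = (-27.1%)/(-1.5) ≈ 18.1%.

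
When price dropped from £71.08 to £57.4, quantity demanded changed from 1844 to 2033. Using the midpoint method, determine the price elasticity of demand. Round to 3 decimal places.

-0.458

%ΔQ = (2033 − 1844)/[(1844 + 2033)/2] = 189/1938.5 ≈ 0.0975.
%ΔP = (57.4 − 71.08)/[(71.08 + 57.4)/2] = -13.68/64.24 ≈ -0.2130.
Arc elasticity E = %ΔQ/%ΔP ≈ 0.0975/-0.2130 ≈ -0.458.
|E| < 1: demand is inelastic over this range.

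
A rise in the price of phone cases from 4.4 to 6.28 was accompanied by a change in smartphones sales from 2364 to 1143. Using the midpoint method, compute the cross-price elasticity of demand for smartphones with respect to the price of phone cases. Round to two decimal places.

-1.98

%ΔQ_x = (1143 − 2364)/[(2364+1143)/2] = -1221/1753.5 ≈ -0.6963.
%ΔP_y = (6.28 − 4.4)/[(4.4+6.28)/2] ≈ 0.3521.
E_xy = -0.6963/0.3521 ≈ -1.98.
E_xy < 0, so smartphones and phone cases are complements.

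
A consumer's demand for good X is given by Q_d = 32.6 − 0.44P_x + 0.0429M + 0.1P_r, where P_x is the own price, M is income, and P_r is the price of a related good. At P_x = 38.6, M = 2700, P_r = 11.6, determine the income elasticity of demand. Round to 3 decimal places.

Substituting, Q_d = 32.6 − 0.44(38.6) + 0.0429(2700) + 0.1(11.6) = 32.6 − 16.984 + 115.83 + 1.16 = 132.606.
∂Q_d/∂M = +0.0429, so E_I = 0.0429·(2700/132.606) ≈ 0.873.
E_I ∈ (0,1): normal good (necessity).

0.873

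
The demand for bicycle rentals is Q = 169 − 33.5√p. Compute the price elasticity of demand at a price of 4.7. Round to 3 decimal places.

At p = 4.7, Q = 96.3737.
dQ/dp = −33.5/(2√p) = −33.5/(2·2.1679).
Point elasticity E = (dQ/dp)·(p/Q) = -7.7262 × 4.7/96.3737 ≈ -0.377.
|E| < 1, so demand is inelastic at this price.

-0.377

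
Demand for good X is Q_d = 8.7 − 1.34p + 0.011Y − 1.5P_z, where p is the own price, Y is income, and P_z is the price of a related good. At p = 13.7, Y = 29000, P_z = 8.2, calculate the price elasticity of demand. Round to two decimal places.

-0.06

Q_d = 8.7 − 1.34(13.7) + 0.011(29000) − 1.5(8.2) = 8.7 − 18.358 + 319 − 12.3 = 297.042.
∂Q_d/∂p = −1.34, so E_p = (−1.34)·(13.7/297.042) ≈ -0.06.
|E_p| < 1: demand is inelastic.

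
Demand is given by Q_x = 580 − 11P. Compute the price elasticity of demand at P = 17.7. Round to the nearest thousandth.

At P = 17.7, Q_x = 385.3.
dQ_x/dP = −11.
Point elasticity E = (dQ_x/dP)·(P/Q_x) = -11 × 17.7/385.3 ≈ -0.505.
|E| < 1, so demand is inelastic at this price.

-0.505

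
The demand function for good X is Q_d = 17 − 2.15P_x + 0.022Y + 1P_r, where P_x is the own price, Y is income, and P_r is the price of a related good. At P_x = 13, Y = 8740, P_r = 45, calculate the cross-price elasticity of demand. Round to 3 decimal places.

Evaluating quantity at (P_x, Y, P_r) gives Q_d = 17 − 2.15(13) + 0.022(8740) + 1(45) = 17 − 27.95 + 192.28 + 45 = 226.33.
∂Q_d/∂P_r = +1, so E_xy = 1·(45/226.33) ≈ 0.199.
E_xy > 0: the goods are substitutes.

0.199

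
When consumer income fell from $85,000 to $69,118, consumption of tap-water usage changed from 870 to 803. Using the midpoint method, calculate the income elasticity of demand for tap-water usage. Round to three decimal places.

0.389

%ΔQ = (803 − 870)/[(870+803)/2] = -67/836.5 ≈ -0.0801.
%ΔM = (69,118 − 85,000)/[(85,000+69,118)/2] = -15882/77059 ≈ -0.2061.
E_I = %ΔQ/%ΔM ≈ 0.389.
E_I ∈ (0,1): normal good (necessity).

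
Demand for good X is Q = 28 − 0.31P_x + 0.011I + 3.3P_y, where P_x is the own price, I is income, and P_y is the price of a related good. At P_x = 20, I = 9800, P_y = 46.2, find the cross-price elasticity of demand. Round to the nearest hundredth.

0.54

Evaluating quantity at (P_x, I, P_y) gives Q = 28 − 0.31(20) + 0.011(9800) + 3.3(46.2) = 28 − 6.2 + 107.8 + 152.46 = 282.06.
∂Q/∂P_y = +3.3, so E_xy = 3.3·(46.2/282.06) ≈ 0.54.
E_xy > 0: the goods are substitutes.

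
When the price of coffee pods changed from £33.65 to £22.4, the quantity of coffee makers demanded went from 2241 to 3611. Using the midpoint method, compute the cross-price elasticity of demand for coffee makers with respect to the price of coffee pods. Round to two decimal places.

-1.17

%ΔQ_x = (3611 − 2241)/[(2241+3611)/2] = 1370/2926 ≈ 0.4682.
%ΔP_y = (22.4 − 33.65)/[(33.65+22.4)/2] ≈ -0.4014.
E_xy = 0.4682/-0.4014 ≈ -1.17.
E_xy < 0, so coffee makers and coffee pods are complements.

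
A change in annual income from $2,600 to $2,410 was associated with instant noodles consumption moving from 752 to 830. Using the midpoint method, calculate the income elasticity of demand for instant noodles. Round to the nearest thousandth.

-1.300

%ΔQ = (830 − 752)/[(752+830)/2] = 78/791 ≈ 0.0986.
%ΔI = (2,410 − 2,600)/[(2,600+2,410)/2] = -190/2505 ≈ -0.0758.
E_I = %ΔQ/%ΔI ≈ -1.300.
E_I < 0: inferior good.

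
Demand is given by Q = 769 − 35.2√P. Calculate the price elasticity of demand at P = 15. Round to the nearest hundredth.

-0.11

At P = 15, Q = 632.671.
dQ/dP = −35.2/(2√P) = −35.2/(2·3.873).
Point elasticity E = (dQ/dP)·(P/Q) = -4.5443 × 15/632.671 ≈ -0.11.
|E| < 1, so demand is inelastic at this price.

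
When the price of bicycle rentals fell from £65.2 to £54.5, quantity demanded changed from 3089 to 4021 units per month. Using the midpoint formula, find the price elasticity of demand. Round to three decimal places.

%Δq = (4021 − 3089)/[(3089 + 4021)/2] = 932/3555 ≈ 0.2622.
%Δp = (54.5 − 65.2)/[(65.2 + 54.5)/2] = -10.7/59.85 ≈ -0.1788.
Arc elasticity E = %Δq/%Δp ≈ 0.2622/-0.1788 ≈ -1.466.
|E| > 1: demand is elastic over this range.

-1.466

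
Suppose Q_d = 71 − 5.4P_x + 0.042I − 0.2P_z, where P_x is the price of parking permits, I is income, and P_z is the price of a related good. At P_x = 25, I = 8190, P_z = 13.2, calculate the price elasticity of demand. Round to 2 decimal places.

First evaluate Q_d: 71 − 5.4(25) + 0.042(8190) − 0.2(13.2) = 71 − 135 + 343.98 − 2.64 = 277.34.
∂Q_d/∂P_x = −5.4, so E_p = (−5.4)·(25/277.34) ≈ -0.49.
|E_p| < 1: demand is inelastic.

-0.49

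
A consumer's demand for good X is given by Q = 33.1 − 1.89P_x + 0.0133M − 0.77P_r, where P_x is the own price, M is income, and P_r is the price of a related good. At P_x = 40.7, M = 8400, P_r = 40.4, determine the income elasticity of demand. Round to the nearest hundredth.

3.04

Evaluating quantity at (P_x, M, P_r) gives Q = 33.1 − 1.89(40.7) + 0.0133(8400) − 0.77(40.4) = 33.1 − 76.923 + 111.72 − 31.108 = 36.789.
∂Q/∂M = +0.0133, so E_I = 0.0133·(8400/36.789) ≈ 3.04.
E_I > 1: normal good (luxury).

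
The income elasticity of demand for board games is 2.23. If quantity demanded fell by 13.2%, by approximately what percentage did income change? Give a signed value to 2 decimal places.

-5.92

%ΔQ ≈ E × %ΔI ⇒ %ΔI = %ΔQ / E = (-13.2%)/(2.23) ≈ -5.92%.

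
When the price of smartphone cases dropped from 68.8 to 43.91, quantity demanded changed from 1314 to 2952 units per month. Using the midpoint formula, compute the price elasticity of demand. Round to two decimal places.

%ΔQ = (2952 − 1314)/[(1314 + 2952)/2] = 1638/2133 ≈ 0.7679.
%Δp = (43.91 − 68.8)/[(68.8 + 43.91)/2] = -24.89/56.355 ≈ -0.4417.
Arc elasticity E = %ΔQ/%Δp ≈ 0.7679/-0.4417 ≈ -1.74.
|E| > 1: demand is elastic over this range.

-1.74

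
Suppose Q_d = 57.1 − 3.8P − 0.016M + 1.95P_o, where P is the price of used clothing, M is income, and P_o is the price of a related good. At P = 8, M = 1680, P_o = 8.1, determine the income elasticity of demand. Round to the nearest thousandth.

Evaluating quantity at (P, M, P_o) gives Q_d = 57.1 − 3.8(8) − 0.016(1680) + 1.95(8.1) = 57.1 − 30.4 − 26.88 + 15.795 = 15.615.
∂Q_d/∂M = −0.016, so E_I = -0.016·(1680/15.615) ≈ -1.721.
E_I < 0: inferior good.

-1.721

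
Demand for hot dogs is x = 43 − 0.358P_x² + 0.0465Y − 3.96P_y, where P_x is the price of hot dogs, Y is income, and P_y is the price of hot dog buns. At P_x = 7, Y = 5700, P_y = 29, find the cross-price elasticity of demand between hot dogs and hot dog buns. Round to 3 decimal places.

-0.654

Substituting, x = 43 − 0.358(7)² + 0.0465(5700) − 3.96(29) = 43 − 17.542 + 265.05 − 114.84 = 175.668.
∂x/∂P_y = −3.96, so E_xy = -3.96·(29/175.668) ≈ -0.654.
E_xy < 0: the goods are complements.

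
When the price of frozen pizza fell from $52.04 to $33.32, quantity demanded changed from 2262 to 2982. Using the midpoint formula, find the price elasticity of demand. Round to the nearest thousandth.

-0.626

%Δq = (2982 − 2262)/[(2262 + 2982)/2] = 720/2622 ≈ 0.2746.
%ΔP = (33.32 − 52.04)/[(52.04 + 33.32)/2] = -18.72/42.68 ≈ -0.4386.
Arc elasticity E = %Δq/%ΔP ≈ 0.2746/-0.4386 ≈ -0.626.
|E| < 1: demand is inelastic over this range.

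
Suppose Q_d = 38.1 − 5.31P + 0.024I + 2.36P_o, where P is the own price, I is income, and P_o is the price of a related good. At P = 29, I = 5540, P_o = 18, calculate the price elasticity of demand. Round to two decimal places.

-2.59

First evaluate Q_d: 38.1 − 5.31(29) + 0.024(5540) + 2.36(18) = 38.1 − 153.99 + 132.96 + 42.48 = 59.55.
∂Q_d/∂P = −5.31, so E_p = (−5.31)·(29/59.55) ≈ -2.59.
|E_p| > 1: demand is elastic.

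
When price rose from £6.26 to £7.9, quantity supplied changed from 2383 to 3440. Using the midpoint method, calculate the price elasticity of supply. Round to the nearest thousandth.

%ΔQ = (3440 − 2383)/[(2383 + 3440)/2] = 1057/2911.5 ≈ 0.3630.
%ΔP = (7.9 − 6.26)/[(6.26 + 7.9)/2] = 1.64/7.08 ≈ 0.2316.
Arc elasticity E = %ΔQ/%ΔP ≈ 0.3630/0.2316 ≈ 1.567.
|E| > 1: supply is elastic over this range.

1.567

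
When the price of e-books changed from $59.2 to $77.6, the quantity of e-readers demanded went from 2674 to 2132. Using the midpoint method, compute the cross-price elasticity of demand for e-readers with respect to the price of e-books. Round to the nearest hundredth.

%ΔQ_x = (2132 − 2674)/[(2674+2132)/2] = -542/2403 ≈ -0.2256.
%ΔP_y = (77.6 − 59.2)/[(59.2+77.6)/2] ≈ 0.2690.
E_xy = -0.2256/0.2690 ≈ -0.84.
E_xy < 0, so e-readers and e-books are complements.

-0.84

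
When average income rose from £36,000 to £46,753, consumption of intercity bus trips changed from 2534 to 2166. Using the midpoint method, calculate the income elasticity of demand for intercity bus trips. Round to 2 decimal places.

%ΔQ = (2166 − 2534)/[(2534+2166)/2] = -368/2350 ≈ -0.1566.
%ΔI = (46,753 − 36,000)/[(36,000+46,753)/2] = 10753/41376.5 ≈ 0.2599.
E_I = %ΔQ/%ΔI ≈ -0.60.
E_I < 0: inferior good.

-0.60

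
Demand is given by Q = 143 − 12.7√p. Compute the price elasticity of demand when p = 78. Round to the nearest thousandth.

At p = 78, Q = 30.8366.
dQ/dp = −12.7/(2√p) = −12.7/(2·8.8318).
Point elasticity E = (dQ/dp)·(p/Q) = -0.719 × 78/30.8366 ≈ -1.819.
|E| > 1, so demand is elastic at this price.

-1.819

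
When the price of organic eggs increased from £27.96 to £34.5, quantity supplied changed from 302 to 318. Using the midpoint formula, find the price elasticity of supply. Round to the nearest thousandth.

0.246

%ΔQ = (318 − 302)/[(302 + 318)/2] = 16/310 ≈ 0.0516.
%Δp = (34.5 − 27.96)/[(27.96 + 34.5)/2] = 6.54/31.23 ≈ 0.2094.
Arc elasticity E = %ΔQ/%Δp ≈ 0.0516/0.2094 ≈ 0.246.
|E| < 1: supply is inelastic over this range.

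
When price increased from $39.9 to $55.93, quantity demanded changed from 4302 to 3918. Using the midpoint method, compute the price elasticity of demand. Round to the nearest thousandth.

%ΔQ = (3918 − 4302)/[(4302 + 3918)/2] = -384/4110 ≈ -0.0934.
%ΔP = (55.93 − 39.9)/[(39.9 + 55.93)/2] = 16.03/47.915 ≈ 0.3346.
Arc elasticity E = %ΔQ/%ΔP ≈ -0.0934/0.3346 ≈ -0.279.
|E| < 1: demand is inelastic over this range.

-0.279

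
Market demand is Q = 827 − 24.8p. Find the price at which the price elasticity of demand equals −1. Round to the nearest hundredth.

For linear demand Q = a − bp, E = −bp/(a − bp). |E| = 1 ⇒ bp = a − bp ⇒ p = a/(2b).
p = 827/(2·24.8) ≈ 16.67.

16.67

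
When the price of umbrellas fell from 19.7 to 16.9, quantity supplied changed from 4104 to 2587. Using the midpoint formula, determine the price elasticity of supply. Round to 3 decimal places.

2.964

%Δq = (2587 − 4104)/[(4104 + 2587)/2] = -1517/3345.5 ≈ -0.4534.
%ΔP = (16.9 − 19.7)/[(19.7 + 16.9)/2] = -2.8/18.3 ≈ -0.1530.
Arc elasticity E = %Δq/%ΔP ≈ -0.4534/-0.1530 ≈ 2.964.
|E| > 1: supply is elastic over this range.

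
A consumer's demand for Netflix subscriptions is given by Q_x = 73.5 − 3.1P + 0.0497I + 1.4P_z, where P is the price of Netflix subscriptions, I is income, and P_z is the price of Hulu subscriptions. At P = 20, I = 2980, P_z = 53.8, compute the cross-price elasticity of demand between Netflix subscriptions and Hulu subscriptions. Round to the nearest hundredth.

0.32

Substituting, Q_x = 73.5 − 3.1(20) + 0.0497(2980) + 1.4(53.8) = 73.5 − 62 + 148.106 + 75.32 = 234.926.
∂Q_x/∂P_z = +1.4, so E_xy = 1.4·(53.8/234.926) ≈ 0.32.
E_xy > 0: the goods are substitutes.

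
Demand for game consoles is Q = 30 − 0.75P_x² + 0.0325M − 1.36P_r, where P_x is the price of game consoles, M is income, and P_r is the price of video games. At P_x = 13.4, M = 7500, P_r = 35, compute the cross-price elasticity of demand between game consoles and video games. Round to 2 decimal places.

-0.52

Evaluating quantity at (P_x, M, P_r) gives Q = 30 − 0.75(13.4)² + 0.0325(7500) − 1.36(35) = 30 − 134.67 + 243.75 − 47.6 = 91.48.
∂Q/∂P_r = −1.36, so E_xy = -1.36·(35/91.48) ≈ -0.52.
E_xy < 0: the goods are complements.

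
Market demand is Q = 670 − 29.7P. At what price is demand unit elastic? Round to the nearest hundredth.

11.28

For linear demand Q = a − bP, E = −bP/(a − bP). |E| = 1 ⇒ bP = a − bP ⇒ P = a/(2b).
P = 670/(2·29.7) ≈ 11.28.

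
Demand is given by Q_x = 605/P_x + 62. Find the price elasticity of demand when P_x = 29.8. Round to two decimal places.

At P_x = 29.8, Q_x = 82.302.
dQ_x/dP_x = −605/P_x² = −0.6813.
Point elasticity E = (dQ_x/dP_x)·(P_x/Q_x) = -0.6813 × 29.8/82.302 ≈ -0.25.
|E| < 1, so demand is inelastic at this price.

-0.25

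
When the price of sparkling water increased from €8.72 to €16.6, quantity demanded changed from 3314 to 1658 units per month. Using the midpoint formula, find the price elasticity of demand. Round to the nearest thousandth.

-1.070

%ΔQ = (1658 − 3314)/[(3314 + 1658)/2] = -1656/2486 ≈ -0.6661.
%ΔP = (16.6 − 8.72)/[(8.72 + 16.6)/2] = 7.88/12.66 ≈ 0.6224.
Arc elasticity E = %ΔQ/%ΔP ≈ -0.6661/0.6224 ≈ -1.070.
|E| > 1: demand is elastic over this range.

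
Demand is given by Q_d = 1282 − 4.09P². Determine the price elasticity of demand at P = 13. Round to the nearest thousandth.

-2.340

At P = 13, Q_d = 590.79.
dQ_d/dP = −2·4.09·P = −106.34.
Point elasticity E = (dQ_d/dP)·(P/Q_d) = -106.34 × 13/590.79 ≈ -2.340.
|E| > 1, so demand is elastic at this price.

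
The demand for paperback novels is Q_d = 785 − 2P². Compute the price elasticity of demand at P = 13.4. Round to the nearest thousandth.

At P = 13.4, Q_d = 425.88.
dQ_d/dP = −2·2·P = −53.6.
Point elasticity E = (dQ_d/dP)·(P/Q_d) = -53.6 × 13.4/425.88 ≈ -1.686.
|E| > 1, so demand is elastic at this price.

-1.686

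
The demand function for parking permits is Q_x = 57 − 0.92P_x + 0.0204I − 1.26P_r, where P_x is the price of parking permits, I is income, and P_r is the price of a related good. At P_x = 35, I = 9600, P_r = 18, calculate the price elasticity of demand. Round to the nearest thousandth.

-0.163

At the given point, Q_x = 57 − 0.92(35) + 0.0204(9600) − 1.26(18) = 57 − 32.2 + 195.84 − 22.68 = 197.96.
∂Q_x/∂P_x = −0.92, so E_p = (−0.92)·(35/197.96) ≈ -0.163.
|E_p| < 1: demand is inelastic.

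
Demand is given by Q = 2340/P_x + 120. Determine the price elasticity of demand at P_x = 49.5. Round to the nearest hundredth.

-0.28

At P_x = 49.5, Q = 167.2727.
dQ/dP_x = −2340/P_x² = −0.955.
Point elasticity E = (dQ/dP_x)·(P_x/Q) = -0.955 × 49.5/167.2727 ≈ -0.28.
|E| < 1, so demand is inelastic at this price.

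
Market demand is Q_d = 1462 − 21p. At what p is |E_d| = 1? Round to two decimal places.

For linear demand Q_d = a − bp, E = −bp/(a − bp). |E| = 1 ⇒ bp = a − bp ⇒ p = a/(2b).
p = 1462/(2·21) ≈ 34.81.

34.81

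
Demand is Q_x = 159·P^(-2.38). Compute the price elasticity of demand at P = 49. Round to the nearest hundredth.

For a Cobb–Douglas (constant-elasticity) form Q_x = A·P^α·…, the elasticity with respect to P equals the exponent α at every point.
Here the exponent on P is -2.38, so the price elasticity of demand is -2.38.

-2.38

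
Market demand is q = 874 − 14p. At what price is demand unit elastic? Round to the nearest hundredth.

31.21

For linear demand q = a − bp, E = −bp/(a − bp). |E| = 1 ⇒ bp = a − bp ⇒ p = a/(2b).
p = 874/(2·14) ≈ 31.21.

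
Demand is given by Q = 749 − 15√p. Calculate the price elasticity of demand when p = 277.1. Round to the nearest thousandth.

-0.250

At p = 277.1, Q = 499.3052.
dQ/dp = −15/(2√p) = −15/(2·16.6463).
Point elasticity E = (dQ/dp)·(p/Q) = -0.4506 × 277.1/499.3052 ≈ -0.250.
|E| < 1, so demand is inelastic at this price.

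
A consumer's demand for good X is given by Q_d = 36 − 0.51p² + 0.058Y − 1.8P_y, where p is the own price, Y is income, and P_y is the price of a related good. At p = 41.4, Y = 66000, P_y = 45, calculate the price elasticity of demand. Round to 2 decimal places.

Evaluating quantity at (p, Y, P_y) gives Q_d = 36 − 0.51(41.4)² + 0.058(66000) − 1.8(45) = 36 − 874.1196 + 3828 − 81 = 2908.8804.
∂Q_d/∂p = −2·0.51·p = -42.228, so E_p = -42.228·(41.4/2908.8804) ≈ -0.60.
|E_p| < 1: demand is inelastic.

-0.60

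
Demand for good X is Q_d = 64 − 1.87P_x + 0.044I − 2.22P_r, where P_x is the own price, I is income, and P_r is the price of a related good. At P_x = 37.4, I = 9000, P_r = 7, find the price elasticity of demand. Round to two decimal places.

-0.19

At the given point, Q_d = 64 − 1.87(37.4) + 0.044(9000) − 2.22(7) = 64 − 69.938 + 396 − 15.54 = 374.522.
∂Q_d/∂P_x = −1.87, so E_p = (−1.87)·(37.4/374.522) ≈ -0.19.
|E_p| < 1: demand is inelastic.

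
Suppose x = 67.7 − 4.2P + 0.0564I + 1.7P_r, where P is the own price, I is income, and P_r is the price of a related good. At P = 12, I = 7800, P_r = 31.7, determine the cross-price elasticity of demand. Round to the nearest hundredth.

Evaluating quantity at (P, I, P_r) gives x = 67.7 − 4.2(12) + 0.0564(7800) + 1.7(31.7) = 67.7 − 50.4 + 439.92 + 53.89 = 511.11.
∂x/∂P_r = +1.7, so E_xy = 1.7·(31.7/511.11) ≈ 0.11.
E_xy > 0: the goods are substitutes.

0.11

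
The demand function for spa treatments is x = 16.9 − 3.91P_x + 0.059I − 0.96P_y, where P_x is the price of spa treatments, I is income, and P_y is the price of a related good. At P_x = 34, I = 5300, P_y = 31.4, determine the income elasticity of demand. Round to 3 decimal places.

1.878

Substituting, x = 16.9 − 3.91(34) + 0.059(5300) − 0.96(31.4) = 16.9 − 132.94 + 312.7 − 30.144 = 166.516.
∂x/∂I = +0.059, so E_I = 0.059·(5300/166.516) ≈ 1.878.
E_I > 1: normal good (luxury).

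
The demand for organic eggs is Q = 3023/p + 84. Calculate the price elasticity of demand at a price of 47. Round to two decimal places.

-0.43

At p = 47, Q = 148.3191.
dQ/dp = −3023/p² = −1.3685.
Point elasticity E = (dQ/dp)·(p/Q) = -1.3685 × 47/148.3191 ≈ -0.43.
|E| < 1, so demand is inelastic at this price.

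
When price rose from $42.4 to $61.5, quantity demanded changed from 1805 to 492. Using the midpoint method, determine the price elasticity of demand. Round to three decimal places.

%Δq = (492 − 1805)/[(1805 + 492)/2] = -1313/1148.5 ≈ -1.1432.
%Δp = (61.5 − 42.4)/[(42.4 + 61.5)/2] = 19.1/51.95 ≈ 0.3677.
Arc elasticity E = %Δq/%Δp ≈ -1.1432/0.3677 ≈ -3.109.
|E| > 1: demand is elastic over this range.

-3.109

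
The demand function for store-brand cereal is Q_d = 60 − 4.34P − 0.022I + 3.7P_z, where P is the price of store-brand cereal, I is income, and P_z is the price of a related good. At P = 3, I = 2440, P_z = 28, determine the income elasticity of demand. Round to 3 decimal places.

-0.554

At the given point, Q_d = 60 − 4.34(3) − 0.022(2440) + 3.7(28) = 60 − 13.02 − 53.68 + 103.6 = 96.9.
∂Q_d/∂I = −0.022, so E_I = -0.022·(2440/96.9) ≈ -0.554.
E_I < 0: inferior good.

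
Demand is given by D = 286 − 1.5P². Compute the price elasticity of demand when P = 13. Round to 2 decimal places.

-15.60

At P = 13, D = 32.5.
dD/dP = −2·1.5·P = −39.
Point elasticity E = (dD/dP)·(P/D) = -39 × 13/32.5 ≈ -15.60.
|E| > 1, so demand is elastic at this price.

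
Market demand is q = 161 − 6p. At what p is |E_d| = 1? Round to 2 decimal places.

For linear demand q = a − bp, E = −bp/(a − bp). |E| = 1 ⇒ bp = a − bp ⇒ p = a/(2b).
p = 161/(2·6) ≈ 13.42.

13.42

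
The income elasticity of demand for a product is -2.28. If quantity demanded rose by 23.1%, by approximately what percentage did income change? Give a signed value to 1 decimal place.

-10.1

%ΔQ ≈ E × %ΔI ⇒ %ΔI = %ΔQ / E = (23.1%)/(-2.28) ≈ -10.1%.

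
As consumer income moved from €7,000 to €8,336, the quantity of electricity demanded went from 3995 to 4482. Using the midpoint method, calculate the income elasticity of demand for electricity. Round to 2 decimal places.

%ΔQ = (4482 − 3995)/[(3995+4482)/2] = 487/4238.5 ≈ 0.1149.
%ΔY = (8,336 − 7,000)/[(7,000+8,336)/2] = 1336/7668 ≈ 0.1742.
E_I = %ΔQ/%ΔY ≈ 0.66.
E_I ∈ (0,1): normal good (necessity).

0.66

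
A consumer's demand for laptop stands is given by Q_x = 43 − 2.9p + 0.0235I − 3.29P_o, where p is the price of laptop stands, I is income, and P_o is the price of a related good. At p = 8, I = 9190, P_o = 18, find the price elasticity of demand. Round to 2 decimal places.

-0.13

Evaluating quantity at (p, I, P_o) gives Q_x = 43 − 2.9(8) + 0.0235(9190) − 3.29(18) = 43 − 23.2 + 215.965 − 59.22 = 176.545.
∂Q_x/∂p = −2.9, so E_p = (−2.9)·(8/176.545) ≈ -0.13.
|E_p| < 1: demand is inelastic.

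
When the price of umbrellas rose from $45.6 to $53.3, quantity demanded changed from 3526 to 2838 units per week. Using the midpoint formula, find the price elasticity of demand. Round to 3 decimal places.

-1.389

%Δq = (2838 − 3526)/[(3526 + 2838)/2] = -688/3182 ≈ -0.2162.
%Δp = (53.3 − 45.6)/[(45.6 + 53.3)/2] = 7.7/49.45 ≈ 0.1557.
Arc elasticity E = %Δq/%Δp ≈ -0.2162/0.1557 ≈ -1.389.
|E| > 1: demand is elastic over this range.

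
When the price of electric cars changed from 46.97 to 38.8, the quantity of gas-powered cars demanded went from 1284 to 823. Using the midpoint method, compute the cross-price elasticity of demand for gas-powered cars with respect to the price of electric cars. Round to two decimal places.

2.30

%ΔQ_x = (823 − 1284)/[(1284+823)/2] = -461/1053.5 ≈ -0.4376.
%ΔP_y = (38.8 − 46.97)/[(46.97+38.8)/2] ≈ -0.1905.
E_xy = -0.4376/-0.1905 ≈ 2.30.
E_xy > 0, so gas-powered cars and electric cars are substitutes.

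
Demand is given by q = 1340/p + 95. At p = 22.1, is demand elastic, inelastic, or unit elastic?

inelastic

At p = 22.1, q = 155.6335.
dq/dp = −1340/p² = −2.7436.
Point elasticity E = (dq/dp)·(p/q) = -2.7436 × 22.1/155.6335 ≈ -0.390.
|E| ≈ 0.390 < 1, so demand is inelastic.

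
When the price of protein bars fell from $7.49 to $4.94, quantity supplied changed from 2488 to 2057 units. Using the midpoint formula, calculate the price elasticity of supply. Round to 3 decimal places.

0.462

%Δq = (2057 − 2488)/[(2488 + 2057)/2] = -431/2272.5 ≈ -0.1897.
%ΔP = (4.94 − 7.49)/[(7.49 + 4.94)/2] = -2.55/6.215 ≈ -0.4103.
Arc elasticity E = %Δq/%ΔP ≈ -0.1897/-0.4103 ≈ 0.462.
|E| < 1: supply is inelastic over this range.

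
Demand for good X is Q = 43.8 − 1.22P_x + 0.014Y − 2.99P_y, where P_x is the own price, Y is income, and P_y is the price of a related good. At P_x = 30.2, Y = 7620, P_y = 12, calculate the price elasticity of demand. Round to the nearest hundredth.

-0.47

First evaluate Q: 43.8 − 1.22(30.2) + 0.014(7620) − 2.99(12) = 43.8 − 36.844 + 106.68 − 35.88 = 77.756.
∂Q/∂P_x = −1.22, so E_p = (−1.22)·(30.2/77.756) ≈ -0.47.
|E_p| < 1: demand is inelastic.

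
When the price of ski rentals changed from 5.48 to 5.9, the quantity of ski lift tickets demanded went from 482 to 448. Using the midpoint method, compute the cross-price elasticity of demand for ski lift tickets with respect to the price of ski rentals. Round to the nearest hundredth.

%ΔQ_x = (448 − 482)/[(482+448)/2] = -34/465 ≈ -0.0731.
%ΔP_y = (5.9 − 5.48)/[(5.48+5.9)/2] ≈ 0.0738.
E_xy = -0.0731/0.0738 ≈ -0.99.
E_xy < 0, so ski lift tickets and ski rentals are complements.

-0.99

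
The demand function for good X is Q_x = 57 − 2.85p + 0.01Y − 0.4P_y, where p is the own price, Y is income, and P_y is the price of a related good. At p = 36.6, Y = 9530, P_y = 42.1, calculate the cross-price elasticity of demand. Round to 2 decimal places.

-0.54

Q_x = 57 − 2.85(36.6) + 0.01(9530) − 0.4(42.1) = 57 − 104.31 + 95.3 − 16.84 = 31.15.
∂Q_x/∂P_y = −0.4, so E_xy = -0.4·(42.1/31.15) ≈ -0.54.
E_xy < 0: the goods are complements.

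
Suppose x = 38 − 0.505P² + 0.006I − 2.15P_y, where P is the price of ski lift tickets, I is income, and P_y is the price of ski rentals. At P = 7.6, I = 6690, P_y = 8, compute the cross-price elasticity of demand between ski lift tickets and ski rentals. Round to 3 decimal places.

Substituting, x = 38 − 0.505(7.6)² + 0.006(6690) − 2.15(8) = 38 − 29.1688 + 40.14 − 17.2 = 31.7712.
∂x/∂P_y = −2.15, so E_xy = -2.15·(8/31.7712) ≈ -0.541.
E_xy < 0: the goods are complements.

-0.541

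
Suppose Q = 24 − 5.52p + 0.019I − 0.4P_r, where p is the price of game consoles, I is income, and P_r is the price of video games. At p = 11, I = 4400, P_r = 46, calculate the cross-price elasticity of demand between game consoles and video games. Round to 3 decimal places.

-0.646

Q = 24 − 5.52(11) + 0.019(4400) − 0.4(46) = 24 − 60.72 + 83.6 − 18.4 = 28.48.
∂Q/∂P_r = −0.4, so E_xy = -0.4·(46/28.48) ≈ -0.646.
E_xy < 0: the goods are complements.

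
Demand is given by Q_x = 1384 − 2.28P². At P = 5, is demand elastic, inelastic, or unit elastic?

At P = 5, Q_x = 1327.
dQ_x/dP = −2·2.28·P = −22.8.
Point elasticity E = (dQ_x/dP)·(P/Q_x) = -22.8 × 5/1327 ≈ -0.086.
|E| ≈ 0.086 < 1, so demand is inelastic.

inelastic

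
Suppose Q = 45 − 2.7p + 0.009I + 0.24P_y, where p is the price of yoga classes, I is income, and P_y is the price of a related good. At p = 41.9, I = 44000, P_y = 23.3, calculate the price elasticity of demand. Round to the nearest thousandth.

First evaluate Q: 45 − 2.7(41.9) + 0.009(44000) + 0.24(23.3) = 45 − 113.13 + 396 + 5.592 = 333.462.
∂Q/∂p = −2.7, so E_p = (−2.7)·(41.9/333.462) ≈ -0.339.
|E_p| < 1: demand is inelastic.

-0.339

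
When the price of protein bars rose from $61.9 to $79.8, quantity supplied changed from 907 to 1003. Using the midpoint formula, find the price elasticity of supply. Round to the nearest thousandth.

%Δq = (1003 − 907)/[(907 + 1003)/2] = 96/955 ≈ 0.1005.
%ΔP = (79.8 − 61.9)/[(61.9 + 79.8)/2] = 17.9/70.85 ≈ 0.2526.
Arc elasticity E = %Δq/%ΔP ≈ 0.1005/0.2526 ≈ 0.398.
|E| < 1: supply is inelastic over this range.

0.398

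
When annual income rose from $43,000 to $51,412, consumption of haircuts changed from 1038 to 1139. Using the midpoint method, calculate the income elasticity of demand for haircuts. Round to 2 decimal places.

0.52

%ΔQ = (1139 − 1038)/[(1038+1139)/2] = 101/1088.5 ≈ 0.0928.
%ΔI = (51,412 − 43,000)/[(43,000+51,412)/2] = 8412/47206 ≈ 0.1782.
E_I = %ΔQ/%ΔI ≈ 0.52.
E_I ∈ (0,1): normal good (necessity).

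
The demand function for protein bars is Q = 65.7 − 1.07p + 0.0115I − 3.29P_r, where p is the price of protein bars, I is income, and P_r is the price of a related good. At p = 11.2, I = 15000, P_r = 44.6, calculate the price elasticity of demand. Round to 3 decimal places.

-0.151

Q = 65.7 − 1.07(11.2) + 0.0115(15000) − 3.29(44.6) = 65.7 − 11.984 + 172.5 − 146.734 = 79.482.
∂Q/∂p = −1.07, so E_p = (−1.07)·(11.2/79.482) ≈ -0.151.
|E_p| < 1: demand is inelastic.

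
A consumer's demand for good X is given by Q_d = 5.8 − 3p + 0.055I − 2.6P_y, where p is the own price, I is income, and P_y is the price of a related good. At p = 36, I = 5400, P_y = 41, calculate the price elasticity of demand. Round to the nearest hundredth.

-1.22

Substituting, Q_d = 5.8 − 3(36) + 0.055(5400) − 2.6(41) = 5.8 − 108 + 297 − 106.6 = 88.2.
∂Q_d/∂p = −3, so E_p = (−3)·(36/88.2) ≈ -1.22.
|E_p| > 1: demand is elastic.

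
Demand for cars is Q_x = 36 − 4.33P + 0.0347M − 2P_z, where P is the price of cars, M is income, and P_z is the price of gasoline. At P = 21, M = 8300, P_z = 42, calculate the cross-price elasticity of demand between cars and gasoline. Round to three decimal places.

First evaluate Q_x: 36 − 4.33(21) + 0.0347(8300) − 2(42) = 36 − 90.93 + 288.01 − 84 = 149.08.
∂Q_x/∂P_z = −2, so E_xy = -2·(42/149.08) ≈ -0.563.
E_xy < 0: the goods are complements.

-0.563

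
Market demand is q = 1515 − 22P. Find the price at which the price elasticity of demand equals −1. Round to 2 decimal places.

For linear demand q = a − bP, E = −bP/(a − bP). |E| = 1 ⇒ bP = a − bP ⇒ P = a/(2b).
P = 1515/(2·22) ≈ 34.43.

34.43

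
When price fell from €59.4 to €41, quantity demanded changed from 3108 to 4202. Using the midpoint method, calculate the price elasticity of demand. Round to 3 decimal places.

-0.817

%ΔQ = (4202 − 3108)/[(3108 + 4202)/2] = 1094/3655 ≈ 0.2993.
%ΔP = (41 − 59.4)/[(59.4 + 41)/2] = -18.4/50.2 ≈ -0.3665.
Arc elasticity E = %ΔQ/%ΔP ≈ 0.2993/-0.3665 ≈ -0.817.
|E| < 1: demand is inelastic over this range.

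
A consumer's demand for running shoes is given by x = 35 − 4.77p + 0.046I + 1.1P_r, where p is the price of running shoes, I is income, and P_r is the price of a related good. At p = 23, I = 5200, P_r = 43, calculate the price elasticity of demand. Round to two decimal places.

-0.52

At the given point, x = 35 − 4.77(23) + 0.046(5200) + 1.1(43) = 35 − 109.71 + 239.2 + 47.3 = 211.79.
∂x/∂p = −4.77, so E_p = (−4.77)·(23/211.79) ≈ -0.52.
|E_p| < 1: demand is inelastic.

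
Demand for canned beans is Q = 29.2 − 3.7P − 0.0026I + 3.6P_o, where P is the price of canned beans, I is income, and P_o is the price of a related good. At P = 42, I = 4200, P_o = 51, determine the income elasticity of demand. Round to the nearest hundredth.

Evaluating quantity at (P, I, P_o) gives Q = 29.2 − 3.7(42) − 0.0026(4200) + 3.6(51) = 29.2 − 155.4 − 10.92 + 183.6 = 46.48.
∂Q/∂I = −0.0026, so E_I = -0.0026·(4200/46.48) ≈ -0.23.
E_I < 0: inferior good.

-0.23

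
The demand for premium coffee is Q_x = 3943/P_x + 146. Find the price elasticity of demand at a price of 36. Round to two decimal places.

At P_x = 36, Q_x = 255.5278.
dQ_x/dP_x = −3943/P_x² = −3.0424.
Point elasticity E = (dQ_x/dP_x)·(P_x/Q_x) = -3.0424 × 36/255.5278 ≈ -0.43.
|E| < 1, so demand is inelastic at this price.

-0.43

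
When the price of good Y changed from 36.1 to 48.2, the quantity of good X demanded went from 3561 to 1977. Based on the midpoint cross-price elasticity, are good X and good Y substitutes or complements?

%ΔQ_x = (1977 − 3561)/[(3561+1977)/2] = -1584/2769 ≈ -0.5720.
%ΔP_y = (48.2 − 36.1)/[(36.1+48.2)/2] ≈ 0.2871.
E_xy = -0.5720/0.2871 ≈ -1.993.
E_xy < 0, so the goods are complements.

complements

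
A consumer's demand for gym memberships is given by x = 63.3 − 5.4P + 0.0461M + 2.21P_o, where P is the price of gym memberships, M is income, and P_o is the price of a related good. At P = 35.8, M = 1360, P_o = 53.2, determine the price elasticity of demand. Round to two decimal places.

At the given point, x = 63.3 − 5.4(35.8) + 0.0461(1360) + 2.21(53.2) = 63.3 − 193.32 + 62.696 + 117.572 = 50.248.
∂x/∂P = −5.4, so E_p = (−5.4)·(35.8/50.248) ≈ -3.85.
|E_p| > 1: demand is elastic.

-3.85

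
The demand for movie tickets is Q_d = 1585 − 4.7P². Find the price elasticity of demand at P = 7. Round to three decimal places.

At P = 7, Q_d = 1354.7.
dQ_d/dP = −2·4.7·P = −65.8.
Point elasticity E = (dQ_d/dP)·(P/Q_d) = -65.8 × 7/1354.7 ≈ -0.340.
|E| < 1, so demand is inelastic at this price.

-0.340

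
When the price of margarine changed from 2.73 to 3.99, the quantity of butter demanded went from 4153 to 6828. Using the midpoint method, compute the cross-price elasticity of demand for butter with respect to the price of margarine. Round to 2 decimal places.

%ΔQ_x = (6828 − 4153)/[(4153+6828)/2] = 2675/5490.5 ≈ 0.4872.
%ΔP_y = (3.99 − 2.73)/[(2.73+3.99)/2] ≈ 0.3750.
E_xy = 0.4872/0.3750 ≈ 1.30.
E_xy > 0, so butter and margarine are substitutes.

1.30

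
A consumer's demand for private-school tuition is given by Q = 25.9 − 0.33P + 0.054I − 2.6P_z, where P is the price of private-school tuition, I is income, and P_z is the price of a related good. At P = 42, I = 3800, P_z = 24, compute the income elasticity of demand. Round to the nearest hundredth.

1.33

Q = 25.9 − 0.33(42) + 0.054(3800) − 2.6(24) = 25.9 − 13.86 + 205.2 − 62.4 = 154.84.
∂Q/∂I = +0.054, so E_I = 0.054·(3800/154.84) ≈ 1.33.
E_I > 1: normal good (luxury).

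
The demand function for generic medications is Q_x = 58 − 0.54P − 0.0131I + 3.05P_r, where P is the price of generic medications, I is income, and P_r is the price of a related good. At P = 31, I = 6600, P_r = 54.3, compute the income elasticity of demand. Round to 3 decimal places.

At the given point, Q_x = 58 − 0.54(31) − 0.0131(6600) + 3.05(54.3) = 58 − 16.74 − 86.46 + 165.615 = 120.415.
∂Q_x/∂I = −0.0131, so E_I = -0.0131·(6600/120.415) ≈ -0.718.
E_I < 0: inferior good.

-0.718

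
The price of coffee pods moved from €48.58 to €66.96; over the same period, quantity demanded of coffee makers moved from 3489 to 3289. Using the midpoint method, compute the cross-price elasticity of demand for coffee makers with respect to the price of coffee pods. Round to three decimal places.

%ΔQ_x = (3289 − 3489)/[(3489+3289)/2] = -200/3389 ≈ -0.0590.
%ΔP_y = (66.96 − 48.58)/[(48.58+66.96)/2] ≈ 0.3182.
E_xy = -0.0590/0.3182 ≈ -0.185.
E_xy < 0, so coffee makers and coffee pods are complements.

-0.185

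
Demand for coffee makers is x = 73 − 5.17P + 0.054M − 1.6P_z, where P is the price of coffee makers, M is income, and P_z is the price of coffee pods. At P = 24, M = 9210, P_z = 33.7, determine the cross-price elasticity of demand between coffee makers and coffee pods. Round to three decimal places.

At the given point, x = 73 − 5.17(24) + 0.054(9210) − 1.6(33.7) = 73 − 124.08 + 497.34 − 53.92 = 392.34.
∂x/∂P_z = −1.6, so E_xy = -1.6·(33.7/392.34) ≈ -0.137.
E_xy < 0: the goods are complements.

-0.137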